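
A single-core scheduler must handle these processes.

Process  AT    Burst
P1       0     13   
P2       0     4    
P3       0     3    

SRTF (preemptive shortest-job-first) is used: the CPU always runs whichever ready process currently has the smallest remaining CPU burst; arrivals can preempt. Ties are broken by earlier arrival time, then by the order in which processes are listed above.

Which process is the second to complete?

Gantt: | P3 0-3 | P2 3-7 | P1 7-20 |
Completion: P1=20  P2=7  P3=3
Turnaround (C−A): P1=20  P2=7  P3=3
Finish order: P3 → P2 → P1

P2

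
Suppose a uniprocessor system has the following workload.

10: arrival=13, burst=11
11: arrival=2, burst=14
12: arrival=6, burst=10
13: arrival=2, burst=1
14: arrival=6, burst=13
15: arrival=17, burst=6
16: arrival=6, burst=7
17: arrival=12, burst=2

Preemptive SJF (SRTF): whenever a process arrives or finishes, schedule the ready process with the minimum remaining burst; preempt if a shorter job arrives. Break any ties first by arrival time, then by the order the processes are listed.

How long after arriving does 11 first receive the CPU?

Gantt: | idle 0-2 | 13 2-3 | 11 3-6 | 16 6-13 | 17 13-15 | 12 15-17 | 15 17-23 | 12 23-31 | 11 31-42 | 10 42-53 | 14 53-66 |
Completion: 10=53  11=42  12=31  13=3  14=66  15=23  16=13  17=15
Response(11) = first start − arrival = 3 − 2 = 1

1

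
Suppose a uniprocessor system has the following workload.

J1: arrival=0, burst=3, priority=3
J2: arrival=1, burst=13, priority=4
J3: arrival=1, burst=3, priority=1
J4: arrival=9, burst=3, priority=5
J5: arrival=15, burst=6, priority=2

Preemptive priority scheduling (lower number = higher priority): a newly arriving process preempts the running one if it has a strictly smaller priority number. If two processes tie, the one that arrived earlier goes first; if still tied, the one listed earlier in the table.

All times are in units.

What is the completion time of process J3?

4

Timeline: | J1 0-1 | J3 1-4 | J1 4-6 | J2 6-15 | J5 15-21 | J2 21-25 | J4 25-28 |
Completion: J1=6  J2=25  J3=4  J4=28  J5=21
Turnaround (C−A): J1=6  J2=24  J3=3  J4=19  J5=6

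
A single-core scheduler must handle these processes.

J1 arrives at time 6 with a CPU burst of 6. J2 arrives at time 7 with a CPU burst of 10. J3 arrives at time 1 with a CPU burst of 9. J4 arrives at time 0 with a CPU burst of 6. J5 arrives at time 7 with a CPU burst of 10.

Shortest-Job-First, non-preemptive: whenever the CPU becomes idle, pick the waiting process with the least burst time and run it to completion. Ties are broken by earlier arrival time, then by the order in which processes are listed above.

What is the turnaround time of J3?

20

Timeline: | J4 0-6 | J1 6-12 | J3 12-21 | J2 21-31 | J5 31-41 |
Completion: J1=12  J2=31  J3=21  J4=6  J5=41
Turnaround (C−A): J1=6  J2=24  J3=20  J4=6  J5=34
Turnaround(J3) = completion − arrival = 21 − 1 = 20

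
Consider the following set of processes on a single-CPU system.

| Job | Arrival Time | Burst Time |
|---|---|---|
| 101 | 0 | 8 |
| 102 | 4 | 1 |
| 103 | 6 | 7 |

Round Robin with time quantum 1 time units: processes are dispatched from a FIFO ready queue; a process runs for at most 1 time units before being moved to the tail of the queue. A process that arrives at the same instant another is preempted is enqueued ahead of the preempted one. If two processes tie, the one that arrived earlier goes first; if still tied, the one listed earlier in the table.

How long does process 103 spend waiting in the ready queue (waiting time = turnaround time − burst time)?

3

Timeline: | 101 0-4 | 102 4-5 | 101 5-6 | 103 6-7 | 101 7-8 | 103 8-9 | 101 9-10 | 103 10-11 | 101 11-12 | 103 12-16 |
Completion: 101=12  102=5  103=16
Turnaround (C−A): 101=12  102=1  103=10
Waiting(103) = turnaround − burst = 10 − 7 = 3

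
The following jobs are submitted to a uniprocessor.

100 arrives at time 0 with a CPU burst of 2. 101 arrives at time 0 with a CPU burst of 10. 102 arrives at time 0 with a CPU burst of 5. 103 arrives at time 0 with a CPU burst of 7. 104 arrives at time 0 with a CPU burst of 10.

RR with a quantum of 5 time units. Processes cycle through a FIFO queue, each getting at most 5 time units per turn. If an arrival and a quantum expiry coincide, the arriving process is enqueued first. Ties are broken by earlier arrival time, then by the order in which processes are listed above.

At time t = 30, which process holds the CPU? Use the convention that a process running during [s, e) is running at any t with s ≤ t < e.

Gantt: | 100 0-2 | 101 2-7 | 102 7-12 | 103 12-17 | 104 17-22 | 101 22-27 | 103 27-29 | 104 29-34 |
Completion: 100=2  101=27  102=12  103=29  104=34
Turnaround (C−A): 100=2  101=27  102=12  103=29  104=34

104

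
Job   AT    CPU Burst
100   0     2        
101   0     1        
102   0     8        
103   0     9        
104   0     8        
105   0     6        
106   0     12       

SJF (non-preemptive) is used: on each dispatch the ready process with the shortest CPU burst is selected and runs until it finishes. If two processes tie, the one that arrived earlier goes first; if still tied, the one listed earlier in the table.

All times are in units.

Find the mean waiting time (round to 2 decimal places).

Schedule: | 101 0-1 | 100 1-3 | 105 3-9 | 102 9-17 | 104 17-25 | 103 25-34 | 106 34-46 |
Completion: 100=3  101=1  102=17  103=34  104=25  105=9  106=46
Turnaround (C−A): 100=3  101=1  102=17  103=34  104=25  105=9  106=46
Waiting times: 100=1, 101=0, 102=9, 103=25, 104=17, 105=3, 106=34
Average waiting = (1+0+9+25+17+3+34) / 7 = 89/7 = 12.71

12.71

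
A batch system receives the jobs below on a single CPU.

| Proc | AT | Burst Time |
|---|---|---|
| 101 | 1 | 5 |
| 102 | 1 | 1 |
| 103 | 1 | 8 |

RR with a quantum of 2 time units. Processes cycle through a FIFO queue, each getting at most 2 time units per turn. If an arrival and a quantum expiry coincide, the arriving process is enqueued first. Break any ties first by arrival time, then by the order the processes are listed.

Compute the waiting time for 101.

5

Timeline: | idle 0-1 | 101 1-3 | 102 3-4 | 103 4-6 | 101 6-8 | 103 8-10 | 101 10-11 | 103 11-15 |
Completion: 101=11  102=4  103=15
Turnaround (C−A): 101=10  102=3  103=14
Waiting(101) = turnaround − burst = 10 − 5 = 5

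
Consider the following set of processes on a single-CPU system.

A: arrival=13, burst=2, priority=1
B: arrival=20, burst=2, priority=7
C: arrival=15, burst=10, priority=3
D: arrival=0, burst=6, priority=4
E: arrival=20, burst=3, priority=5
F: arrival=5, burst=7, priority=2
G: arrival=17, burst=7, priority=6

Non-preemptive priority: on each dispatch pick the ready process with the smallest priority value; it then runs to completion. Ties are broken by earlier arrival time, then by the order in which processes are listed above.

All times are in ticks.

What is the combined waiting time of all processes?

Timeline: | D 0-6 | F 6-13 | A 13-15 | C 15-25 | E 25-28 | G 28-35 | B 35-37 |
Completion: A=15  B=37  C=25  D=6  E=28  F=13  G=35
Waiting = turnaround − burst: A=0, B=15, C=0, D=0, E=5, F=1, G=11
Total waiting = 0 + 15 + 0 + 0 + 5 + 1 + 11 = 32

32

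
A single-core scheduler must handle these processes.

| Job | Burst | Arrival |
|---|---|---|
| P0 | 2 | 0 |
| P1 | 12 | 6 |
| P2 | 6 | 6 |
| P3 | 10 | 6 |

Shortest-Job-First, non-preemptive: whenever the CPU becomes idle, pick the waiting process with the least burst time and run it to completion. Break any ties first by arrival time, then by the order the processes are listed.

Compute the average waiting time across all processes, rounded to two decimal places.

5.50

Gantt: | P0 0-2 | idle 2-6 | P2 6-12 | P3 12-22 | P1 22-34 |
Completion: P0=2  P1=34  P2=12  P3=22
Turnaround (C−A): P0=2  P1=28  P2=6  P3=16
Waiting times: P0=0, P1=16, P2=0, P3=6
Average waiting = (0+16+0+6) / 4 = 22/4 = 5.50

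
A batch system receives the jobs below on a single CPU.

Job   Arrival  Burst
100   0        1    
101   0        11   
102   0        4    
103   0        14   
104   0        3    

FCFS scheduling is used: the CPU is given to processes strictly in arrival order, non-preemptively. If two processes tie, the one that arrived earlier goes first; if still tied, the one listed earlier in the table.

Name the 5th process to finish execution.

Gantt: | 100 0-1 | 101 1-12 | 102 12-16 | 103 16-30 | 104 30-33 |
Completion: 100=1  101=12  102=16  103=30  104=33
Turnaround (C−A): 100=1  101=12  102=16  103=30  104=33
Finish order: 100 → 101 → 102 → 103 → 104

104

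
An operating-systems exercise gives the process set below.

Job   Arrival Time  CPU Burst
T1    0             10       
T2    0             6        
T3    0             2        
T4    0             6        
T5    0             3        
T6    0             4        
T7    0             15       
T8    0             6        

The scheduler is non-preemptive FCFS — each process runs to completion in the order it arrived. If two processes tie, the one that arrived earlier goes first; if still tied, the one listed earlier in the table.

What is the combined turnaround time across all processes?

Timeline: | T1 0-10 | T2 10-16 | T3 16-18 | T4 18-24 | T5 24-27 | T6 27-31 | T7 31-46 | T8 46-52 |
Completion: T1=10  T2=16  T3=18  T4=24  T5=27  T6=31  T7=46  T8=52
Turnaround = completion − arrival: T1=10, T2=16, T3=18, T4=24, T5=27, T6=31, T7=46, T8=52
Total turnaround = 10 + 16 + 18 + 24 + 27 + 31 + 46 + 52 = 224

224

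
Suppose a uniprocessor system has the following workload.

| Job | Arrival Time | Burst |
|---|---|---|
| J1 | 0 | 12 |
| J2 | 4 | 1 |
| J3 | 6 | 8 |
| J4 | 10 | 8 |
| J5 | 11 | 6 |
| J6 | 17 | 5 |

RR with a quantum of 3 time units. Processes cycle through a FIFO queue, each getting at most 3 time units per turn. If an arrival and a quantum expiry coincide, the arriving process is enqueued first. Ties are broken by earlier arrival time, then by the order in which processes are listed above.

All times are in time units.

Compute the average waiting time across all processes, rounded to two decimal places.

15.17

Gantt: | J1 0-6 | J2 6-7 | J3 7-10 | J1 10-13 | J4 13-16 | J3 16-19 | J5 19-22 | J1 22-25 | J4 25-28 | J6 28-31 | J3 31-33 | J5 33-36 | J4 36-38 | J6 38-40 |
Completion: J1=25  J2=7  J3=33  J4=38  J5=36  J6=40
Turnaround (C−A): J1=25  J2=3  J3=27  J4=28  J5=25  J6=23
Waiting times: J1=13, J2=2, J3=19, J4=20, J5=19, J6=18
Average waiting = (13+2+19+20+19+18) / 6 = 91/6 = 15.17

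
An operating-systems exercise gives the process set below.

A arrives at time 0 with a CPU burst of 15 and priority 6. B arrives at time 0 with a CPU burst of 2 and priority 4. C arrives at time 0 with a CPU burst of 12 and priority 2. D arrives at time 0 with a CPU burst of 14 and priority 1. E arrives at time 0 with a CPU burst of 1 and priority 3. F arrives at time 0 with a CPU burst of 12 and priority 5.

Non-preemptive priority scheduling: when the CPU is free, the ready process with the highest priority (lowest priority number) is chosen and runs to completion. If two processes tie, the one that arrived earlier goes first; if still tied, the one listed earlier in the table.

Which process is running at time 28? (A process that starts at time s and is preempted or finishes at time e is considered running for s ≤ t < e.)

B

Gantt: | D 0-14 | C 14-26 | E 26-27 | B 27-29 | F 29-41 | A 41-56 |
Completion: A=56  B=29  C=26  D=14  E=27  F=41
Turnaround (C−A): A=56  B=29  C=26  D=14  E=27  F=41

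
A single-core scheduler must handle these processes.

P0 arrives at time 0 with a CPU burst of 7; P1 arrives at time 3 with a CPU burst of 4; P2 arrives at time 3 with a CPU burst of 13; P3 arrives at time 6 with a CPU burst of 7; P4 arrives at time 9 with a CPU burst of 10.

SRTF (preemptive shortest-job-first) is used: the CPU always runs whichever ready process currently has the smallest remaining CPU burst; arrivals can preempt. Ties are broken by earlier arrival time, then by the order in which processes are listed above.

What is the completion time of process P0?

Gantt: | P0 0-7 | P1 7-11 | P3 11-18 | P4 18-28 | P2 28-41 |
Completion: P0=7  P1=11  P2=41  P3=18  P4=28
Turnaround (C−A): P0=7  P1=8  P2=38  P3=12  P4=19

7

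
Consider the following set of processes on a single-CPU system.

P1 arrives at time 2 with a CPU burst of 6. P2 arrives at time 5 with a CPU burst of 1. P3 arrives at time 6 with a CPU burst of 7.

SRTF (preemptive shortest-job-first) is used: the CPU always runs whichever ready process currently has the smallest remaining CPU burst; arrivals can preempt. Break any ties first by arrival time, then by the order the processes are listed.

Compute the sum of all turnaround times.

18

Schedule: | idle 0-2 | P1 2-5 | P2 5-6 | P1 6-9 | P3 9-16 |
Completion: P1=9  P2=6  P3=16
Turnaround = completion − arrival: P1=7, P2=1, P3=10
Total turnaround = 7 + 1 + 10 = 18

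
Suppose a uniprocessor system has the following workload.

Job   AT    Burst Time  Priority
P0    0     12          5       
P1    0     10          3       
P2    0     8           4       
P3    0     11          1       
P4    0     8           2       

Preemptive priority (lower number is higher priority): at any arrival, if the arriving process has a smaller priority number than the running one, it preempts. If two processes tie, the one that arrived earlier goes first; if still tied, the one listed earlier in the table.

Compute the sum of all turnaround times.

Schedule: | P3 0-11 | P4 11-19 | P1 19-29 | P2 29-37 | P0 37-49 |
Completion: P0=49  P1=29  P2=37  P3=11  P4=19
Turnaround (C−A): P0=49  P1=29  P2=37  P3=11  P4=19
Turnaround = completion − arrival: P0=49, P1=29, P2=37, P3=11, P4=19
Total turnaround = 49 + 29 + 37 + 11 + 19 = 145

145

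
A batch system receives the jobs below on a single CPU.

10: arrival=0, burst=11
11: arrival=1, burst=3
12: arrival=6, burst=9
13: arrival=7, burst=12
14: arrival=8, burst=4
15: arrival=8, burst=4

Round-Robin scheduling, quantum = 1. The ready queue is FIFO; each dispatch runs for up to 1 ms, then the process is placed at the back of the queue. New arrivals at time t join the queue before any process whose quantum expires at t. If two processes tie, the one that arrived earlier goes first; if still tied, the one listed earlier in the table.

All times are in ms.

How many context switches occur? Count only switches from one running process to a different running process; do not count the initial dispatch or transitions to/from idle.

Schedule: | 10 0-1 | 11 1-2 | 10 2-3 | 11 3-4 | 10 4-5 | 11 5-6 | 10 6-7 | 12 7-8 | 13 8-9 | 10 9-10 | 14 10-11 | 15 11-12 | 12 12-13 | 13 13-14 | 10 14-15 | 14 15-16 | 15 16-17 | 12 17-18 | 13 18-19 | 10 19-20 | 14 20-21 | 15 21-22 | 12 22-23 | 13 23-24 | 10 24-25 | 14 25-26 | 15 26-27 | 12 27-28 | 13 28-29 | 10 29-30 | 12 30-31 | 13 31-32 | 10 32-33 | 12 33-34 | 13 34-35 | 10 35-36 | 12 36-37 | 13 37-38 | 12 38-39 | 13 39-43 |
Completion: 10=36  11=6  12=39  13=43  14=26  15=27

39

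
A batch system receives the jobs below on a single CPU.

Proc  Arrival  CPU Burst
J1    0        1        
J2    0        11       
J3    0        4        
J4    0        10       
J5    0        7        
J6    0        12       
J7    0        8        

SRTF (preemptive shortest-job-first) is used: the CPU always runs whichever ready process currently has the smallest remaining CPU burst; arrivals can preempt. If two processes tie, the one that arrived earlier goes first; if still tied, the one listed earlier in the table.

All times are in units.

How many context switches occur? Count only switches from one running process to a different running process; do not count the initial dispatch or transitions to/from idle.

6

Schedule: | J1 0-1 | J3 1-5 | J5 5-12 | J7 12-20 | J4 20-30 | J2 30-41 | J6 41-53 |
Completion: J1=1  J2=41  J3=5  J4=30  J5=12  J6=53  J7=20
Turnaround (C−A): J1=1  J2=41  J3=5  J4=30  J5=12  J6=53  J7=20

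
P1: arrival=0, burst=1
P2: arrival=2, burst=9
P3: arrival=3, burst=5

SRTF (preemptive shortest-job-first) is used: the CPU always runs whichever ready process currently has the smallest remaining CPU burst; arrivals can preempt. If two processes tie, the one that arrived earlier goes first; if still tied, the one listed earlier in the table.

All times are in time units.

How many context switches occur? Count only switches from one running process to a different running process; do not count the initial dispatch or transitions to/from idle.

2

Schedule: | P1 0-1 | idle 1-2 | P2 2-3 | P3 3-8 | P2 8-16 |
Completion: P1=1  P2=16  P3=8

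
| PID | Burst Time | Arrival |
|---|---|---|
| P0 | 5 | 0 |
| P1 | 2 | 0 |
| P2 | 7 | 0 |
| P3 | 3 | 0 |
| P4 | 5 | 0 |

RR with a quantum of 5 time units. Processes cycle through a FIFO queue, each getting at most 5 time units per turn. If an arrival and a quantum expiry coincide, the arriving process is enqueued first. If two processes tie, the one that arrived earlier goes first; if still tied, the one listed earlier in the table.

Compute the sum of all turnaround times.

Timeline: | P0 0-5 | P1 5-7 | P2 7-12 | P3 12-15 | P4 15-20 | P2 20-22 |
Completion: P0=5  P1=7  P2=22  P3=15  P4=20
Turnaround = completion − arrival: P0=5, P1=7, P2=22, P3=15, P4=20
Total turnaround = 5 + 7 + 22 + 15 + 20 = 69

69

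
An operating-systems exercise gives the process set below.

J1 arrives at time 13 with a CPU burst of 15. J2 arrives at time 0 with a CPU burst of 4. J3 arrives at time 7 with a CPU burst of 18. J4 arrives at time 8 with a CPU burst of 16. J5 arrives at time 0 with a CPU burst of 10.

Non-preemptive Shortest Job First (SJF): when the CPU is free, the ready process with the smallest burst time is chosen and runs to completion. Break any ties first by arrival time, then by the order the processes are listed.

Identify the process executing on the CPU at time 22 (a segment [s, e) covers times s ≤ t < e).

Timeline: | J2 0-4 | J5 4-14 | J1 14-29 | J4 29-45 | J3 45-63 |
Completion: J1=29  J2=4  J3=63  J4=45  J5=14
Turnaround (C−A): J1=16  J2=4  J3=56  J4=37  J5=14

J1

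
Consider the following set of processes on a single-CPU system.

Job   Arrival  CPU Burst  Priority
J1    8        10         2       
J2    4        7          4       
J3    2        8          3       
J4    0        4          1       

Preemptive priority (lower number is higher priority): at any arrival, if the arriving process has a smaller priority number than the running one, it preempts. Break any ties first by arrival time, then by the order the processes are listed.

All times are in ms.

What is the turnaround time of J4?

4

Gantt: | J4 0-4 | J3 4-8 | J1 8-18 | J3 18-22 | J2 22-29 |
Completion: J1=18  J2=29  J3=22  J4=4
Turnaround (C−A): J1=10  J2=25  J3=20  J4=4
Turnaround(J4) = completion − arrival = 4 − 0 = 4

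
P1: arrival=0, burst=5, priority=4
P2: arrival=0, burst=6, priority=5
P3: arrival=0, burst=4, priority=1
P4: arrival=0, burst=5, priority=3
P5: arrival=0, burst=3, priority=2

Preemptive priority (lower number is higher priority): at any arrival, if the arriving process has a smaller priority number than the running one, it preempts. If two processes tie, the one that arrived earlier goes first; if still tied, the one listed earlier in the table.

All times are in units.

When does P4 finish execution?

12

Timeline: | P3 0-4 | P5 4-7 | P4 7-12 | P1 12-17 | P2 17-23 |
Completion: P1=17  P2=23  P3=4  P4=12  P5=7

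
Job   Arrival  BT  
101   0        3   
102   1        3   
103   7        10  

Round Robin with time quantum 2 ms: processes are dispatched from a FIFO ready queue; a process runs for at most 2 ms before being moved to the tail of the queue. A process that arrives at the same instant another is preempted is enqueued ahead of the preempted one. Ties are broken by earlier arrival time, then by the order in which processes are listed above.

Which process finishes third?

103

Timeline: | 101 0-2 | 102 2-4 | 101 4-5 | 102 5-6 | idle 6-7 | 103 7-17 |
Completion: 101=5  102=6  103=17
Finish order: 101 → 102 → 103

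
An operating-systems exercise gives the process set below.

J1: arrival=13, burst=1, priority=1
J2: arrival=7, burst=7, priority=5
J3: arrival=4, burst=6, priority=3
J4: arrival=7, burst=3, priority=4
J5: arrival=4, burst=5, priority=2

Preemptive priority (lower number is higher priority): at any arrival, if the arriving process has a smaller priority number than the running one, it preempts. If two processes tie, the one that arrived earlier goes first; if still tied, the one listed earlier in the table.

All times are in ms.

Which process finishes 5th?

J2

Schedule: | idle 0-4 | J5 4-9 | J3 9-13 | J1 13-14 | J3 14-16 | J4 16-19 | J2 19-26 |
Completion: J1=14  J2=26  J3=16  J4=19  J5=9
Turnaround (C−A): J1=1  J2=19  J3=12  J4=12  J5=5
Finish order: J5 → J1 → J3 → J4 → J2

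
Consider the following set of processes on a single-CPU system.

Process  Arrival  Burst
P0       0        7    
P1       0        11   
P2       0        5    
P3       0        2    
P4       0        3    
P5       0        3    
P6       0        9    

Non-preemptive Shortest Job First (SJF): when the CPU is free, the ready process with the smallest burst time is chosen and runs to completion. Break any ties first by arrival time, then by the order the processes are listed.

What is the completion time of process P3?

2

Timeline: | P3 0-2 | P4 2-5 | P5 5-8 | P2 8-13 | P0 13-20 | P6 20-29 | P1 29-40 |
Completion: P0=20  P1=40  P2=13  P3=2  P4=5  P5=8  P6=29
Turnaround (C−A): P0=20  P1=40  P2=13  P3=2  P4=5  P5=8  P6=29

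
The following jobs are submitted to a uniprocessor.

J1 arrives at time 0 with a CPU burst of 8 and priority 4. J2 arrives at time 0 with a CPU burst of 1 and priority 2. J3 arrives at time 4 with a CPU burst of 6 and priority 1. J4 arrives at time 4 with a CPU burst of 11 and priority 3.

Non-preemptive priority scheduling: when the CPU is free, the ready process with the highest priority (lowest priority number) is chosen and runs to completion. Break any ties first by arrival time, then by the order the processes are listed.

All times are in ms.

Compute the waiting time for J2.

Schedule: | J2 0-1 | J1 1-9 | J3 9-15 | J4 15-26 |
Completion: J1=9  J2=1  J3=15  J4=26
Waiting(J2) = turnaround − burst = 1 − 1 = 0

0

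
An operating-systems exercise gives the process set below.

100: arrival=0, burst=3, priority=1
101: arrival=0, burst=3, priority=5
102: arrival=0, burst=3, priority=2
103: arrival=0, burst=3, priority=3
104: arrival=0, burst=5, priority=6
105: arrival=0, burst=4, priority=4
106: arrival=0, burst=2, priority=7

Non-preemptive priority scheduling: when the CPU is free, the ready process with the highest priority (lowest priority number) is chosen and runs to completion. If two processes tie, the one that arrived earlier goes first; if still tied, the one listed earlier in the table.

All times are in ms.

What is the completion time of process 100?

3

Schedule: | 100 0-3 | 102 3-6 | 103 6-9 | 105 9-13 | 101 13-16 | 104 16-21 | 106 21-23 |
Completion: 100=3  101=16  102=6  103=9  104=21  105=13  106=23
Turnaround (C−A): 100=3  101=16  102=6  103=9  104=21  105=13  106=23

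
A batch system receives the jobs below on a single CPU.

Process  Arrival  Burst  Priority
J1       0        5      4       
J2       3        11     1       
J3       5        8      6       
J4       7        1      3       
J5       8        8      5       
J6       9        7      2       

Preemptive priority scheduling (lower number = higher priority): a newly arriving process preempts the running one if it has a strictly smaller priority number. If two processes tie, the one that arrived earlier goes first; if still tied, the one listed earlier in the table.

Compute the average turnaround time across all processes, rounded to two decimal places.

20.17

Gantt: | J1 0-3 | J2 3-14 | J6 14-21 | J4 21-22 | J1 22-24 | J5 24-32 | J3 32-40 |
Completion: J1=24  J2=14  J3=40  J4=22  J5=32  J6=21
Turnaround (C−A): J1=24  J2=11  J3=35  J4=15  J5=24  J6=12
Turnaround times: J1=24, J2=11, J3=35, J4=15, J5=24, J6=12
Average turnaround = (24+11+35+15+24+12) / 6 = 121/6 = 20.17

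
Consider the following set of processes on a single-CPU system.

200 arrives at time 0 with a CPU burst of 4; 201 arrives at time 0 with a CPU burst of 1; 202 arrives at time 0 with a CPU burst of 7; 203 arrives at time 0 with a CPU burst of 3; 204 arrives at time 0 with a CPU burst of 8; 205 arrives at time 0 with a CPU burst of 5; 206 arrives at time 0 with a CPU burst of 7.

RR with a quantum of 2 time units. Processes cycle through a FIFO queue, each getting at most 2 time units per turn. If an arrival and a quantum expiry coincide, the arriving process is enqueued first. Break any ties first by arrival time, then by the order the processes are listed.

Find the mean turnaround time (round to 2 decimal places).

Timeline: | 200 0-2 | 201 2-3 | 202 3-5 | 203 5-7 | 204 7-9 | 205 9-11 | 206 11-13 | 200 13-15 | 202 15-17 | 203 17-18 | 204 18-20 | 205 20-22 | 206 22-24 | 202 24-26 | 204 26-28 | 205 28-29 | 206 29-31 | 202 31-32 | 204 32-34 | 206 34-35 |
Completion: 200=15  201=3  202=32  203=18  204=34  205=29  206=35
Turnaround (C−A): 200=15  201=3  202=32  203=18  204=34  205=29  206=35
Turnaround times: 200=15, 201=3, 202=32, 203=18, 204=34, 205=29, 206=35
Average turnaround = (15+3+32+18+34+29+35) / 7 = 166/7 = 23.71

23.71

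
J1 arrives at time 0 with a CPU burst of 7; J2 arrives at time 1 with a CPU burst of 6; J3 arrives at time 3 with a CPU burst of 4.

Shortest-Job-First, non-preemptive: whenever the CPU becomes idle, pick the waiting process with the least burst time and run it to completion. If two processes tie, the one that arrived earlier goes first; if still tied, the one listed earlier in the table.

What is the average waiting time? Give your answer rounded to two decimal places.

Timeline: | J1 0-7 | J3 7-11 | J2 11-17 |
Completion: J1=7  J2=17  J3=11
Turnaround (C−A): J1=7  J2=16  J3=8
Waiting times: J1=0, J2=10, J3=4
Average waiting = (0+10+4) / 3 = 14/3 = 4.67

4.67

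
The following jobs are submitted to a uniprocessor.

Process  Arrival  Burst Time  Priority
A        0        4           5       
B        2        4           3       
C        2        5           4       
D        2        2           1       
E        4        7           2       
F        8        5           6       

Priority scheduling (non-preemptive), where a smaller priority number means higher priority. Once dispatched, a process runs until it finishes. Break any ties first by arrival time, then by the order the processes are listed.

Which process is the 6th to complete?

F

Gantt: | A 0-4 | D 4-6 | E 6-13 | B 13-17 | C 17-22 | F 22-27 |
Completion: A=4  B=17  C=22  D=6  E=13  F=27
Finish order: A → D → E → B → C → F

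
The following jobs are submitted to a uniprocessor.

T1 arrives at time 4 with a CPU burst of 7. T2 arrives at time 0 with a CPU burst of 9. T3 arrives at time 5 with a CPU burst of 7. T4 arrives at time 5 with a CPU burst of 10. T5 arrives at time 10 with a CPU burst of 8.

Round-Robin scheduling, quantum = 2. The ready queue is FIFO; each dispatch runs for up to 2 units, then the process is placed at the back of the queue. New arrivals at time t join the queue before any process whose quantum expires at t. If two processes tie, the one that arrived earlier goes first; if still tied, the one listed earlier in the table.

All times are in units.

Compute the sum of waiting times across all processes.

Schedule: | T2 0-4 | T1 4-6 | T2 6-8 | T3 8-10 | T4 10-12 | T1 12-14 | T2 14-16 | T5 16-18 | T3 18-20 | T4 20-22 | T1 22-24 | T2 24-25 | T5 25-27 | T3 27-29 | T4 29-31 | T1 31-32 | T5 32-34 | T3 34-35 | T4 35-37 | T5 37-39 | T4 39-41 |
Completion: T1=32  T2=25  T3=35  T4=41  T5=39
Waiting = turnaround − burst: T1=21, T2=16, T3=23, T4=26, T5=21
Total waiting = 21 + 16 + 23 + 26 + 21 = 107

107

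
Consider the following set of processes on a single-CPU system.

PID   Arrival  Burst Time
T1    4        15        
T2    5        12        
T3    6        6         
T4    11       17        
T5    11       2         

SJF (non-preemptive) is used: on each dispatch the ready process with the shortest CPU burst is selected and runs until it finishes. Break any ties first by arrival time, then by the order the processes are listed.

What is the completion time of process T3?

27

Schedule: | idle 0-4 | T1 4-19 | T5 19-21 | T3 21-27 | T2 27-39 | T4 39-56 |
Completion: T1=19  T2=39  T3=27  T4=56  T5=21
Turnaround (C−A): T1=15  T2=34  T3=21  T4=45  T5=10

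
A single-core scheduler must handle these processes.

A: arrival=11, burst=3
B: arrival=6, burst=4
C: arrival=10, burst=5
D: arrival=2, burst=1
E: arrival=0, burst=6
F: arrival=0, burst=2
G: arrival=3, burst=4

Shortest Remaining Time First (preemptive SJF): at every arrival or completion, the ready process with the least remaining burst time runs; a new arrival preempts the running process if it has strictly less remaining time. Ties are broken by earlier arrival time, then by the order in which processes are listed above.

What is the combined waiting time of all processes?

Gantt: | F 0-2 | D 2-3 | G 3-7 | B 7-11 | A 11-14 | C 14-19 | E 19-25 |
Completion: A=14  B=11  C=19  D=3  E=25  F=2  G=7
Waiting = turnaround − burst: A=0, B=1, C=4, D=0, E=19, F=0, G=0
Total waiting = 0 + 1 + 4 + 0 + 19 + 0 + 0 = 24

24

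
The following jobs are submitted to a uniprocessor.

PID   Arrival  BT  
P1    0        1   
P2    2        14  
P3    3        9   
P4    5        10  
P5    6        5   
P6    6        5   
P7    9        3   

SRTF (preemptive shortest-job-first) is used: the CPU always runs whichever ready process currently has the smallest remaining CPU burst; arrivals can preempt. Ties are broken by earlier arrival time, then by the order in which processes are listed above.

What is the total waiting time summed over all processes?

Gantt: | P1 0-1 | idle 1-2 | P2 2-3 | P3 3-6 | P5 6-11 | P7 11-14 | P6 14-19 | P3 19-25 | P4 25-35 | P2 35-48 |
Completion: P1=1  P2=48  P3=25  P4=35  P5=11  P6=19  P7=14
Turnaround (C−A): P1=1  P2=46  P3=22  P4=30  P5=5  P6=13  P7=5
Waiting = turnaround − burst: P1=0, P2=32, P3=13, P4=20, P5=0, P6=8, P7=2
Total waiting = 0 + 32 + 13 + 20 + 0 + 8 + 2 = 75

75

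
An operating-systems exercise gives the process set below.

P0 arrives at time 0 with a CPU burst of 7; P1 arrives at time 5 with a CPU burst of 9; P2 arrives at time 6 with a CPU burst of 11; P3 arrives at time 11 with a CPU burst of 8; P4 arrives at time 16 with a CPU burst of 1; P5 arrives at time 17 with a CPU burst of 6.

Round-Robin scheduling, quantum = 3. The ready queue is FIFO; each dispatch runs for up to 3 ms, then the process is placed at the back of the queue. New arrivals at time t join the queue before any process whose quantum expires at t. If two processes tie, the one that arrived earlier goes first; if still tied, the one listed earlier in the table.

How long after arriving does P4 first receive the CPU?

6

Timeline: | P0 0-6 | P1 6-9 | P2 9-12 | P0 12-13 | P1 13-16 | P3 16-19 | P2 19-22 | P4 22-23 | P1 23-26 | P5 26-29 | P3 29-32 | P2 32-35 | P5 35-38 | P3 38-40 | P2 40-42 |
Completion: P0=13  P1=26  P2=42  P3=40  P4=23  P5=38
Turnaround (C−A): P0=13  P1=21  P2=36  P3=29  P4=7  P5=21
Response(P4) = first start − arrival = 22 − 16 = 6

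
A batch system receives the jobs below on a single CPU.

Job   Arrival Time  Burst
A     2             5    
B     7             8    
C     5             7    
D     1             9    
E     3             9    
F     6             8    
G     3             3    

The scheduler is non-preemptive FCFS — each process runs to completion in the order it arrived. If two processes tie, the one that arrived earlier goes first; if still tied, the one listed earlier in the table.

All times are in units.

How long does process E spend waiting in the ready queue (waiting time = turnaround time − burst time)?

12

Schedule: | idle 0-1 | D 1-10 | A 10-15 | E 15-24 | G 24-27 | C 27-34 | F 34-42 | B 42-50 |
Completion: A=15  B=50  C=34  D=10  E=24  F=42  G=27
Turnaround (C−A): A=13  B=43  C=29  D=9  E=21  F=36  G=24
Waiting(E) = turnaround − burst = 21 − 9 = 12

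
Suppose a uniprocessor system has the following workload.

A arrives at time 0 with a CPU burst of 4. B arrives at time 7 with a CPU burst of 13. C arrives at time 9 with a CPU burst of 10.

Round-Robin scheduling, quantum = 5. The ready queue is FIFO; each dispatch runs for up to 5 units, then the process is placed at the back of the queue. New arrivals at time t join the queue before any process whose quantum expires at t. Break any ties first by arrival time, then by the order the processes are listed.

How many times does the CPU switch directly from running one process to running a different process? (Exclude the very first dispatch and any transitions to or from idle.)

4

Gantt: | A 0-4 | idle 4-7 | B 7-12 | C 12-17 | B 17-22 | C 22-27 | B 27-30 |
Completion: A=4  B=30  C=27
Turnaround (C−A): A=4  B=23  C=18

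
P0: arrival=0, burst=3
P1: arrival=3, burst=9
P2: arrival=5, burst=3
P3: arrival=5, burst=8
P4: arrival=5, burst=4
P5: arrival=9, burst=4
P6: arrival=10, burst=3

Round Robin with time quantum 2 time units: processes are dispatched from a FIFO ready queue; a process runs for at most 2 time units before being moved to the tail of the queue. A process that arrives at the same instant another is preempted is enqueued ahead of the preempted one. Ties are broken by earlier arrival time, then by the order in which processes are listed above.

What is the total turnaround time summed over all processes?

Gantt: | P0 0-3 | P1 3-5 | P2 5-7 | P3 7-9 | P4 9-11 | P1 11-13 | P2 13-14 | P5 14-16 | P3 16-18 | P6 18-20 | P4 20-22 | P1 22-24 | P5 24-26 | P3 26-28 | P6 28-29 | P1 29-31 | P3 31-33 | P1 33-34 |
Completion: P0=3  P1=34  P2=14  P3=33  P4=22  P5=26  P6=29
Turnaround = completion − arrival: P0=3, P1=31, P2=9, P3=28, P4=17, P5=17, P6=19
Total turnaround = 3 + 31 + 9 + 28 + 17 + 17 + 19 = 124

124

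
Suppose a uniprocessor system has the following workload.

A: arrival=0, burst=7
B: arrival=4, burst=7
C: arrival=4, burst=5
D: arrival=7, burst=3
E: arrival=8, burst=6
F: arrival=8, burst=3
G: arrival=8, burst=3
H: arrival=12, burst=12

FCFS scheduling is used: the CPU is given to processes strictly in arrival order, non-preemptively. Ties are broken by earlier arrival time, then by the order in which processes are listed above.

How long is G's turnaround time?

26

Gantt: | A 0-7 | B 7-14 | C 14-19 | D 19-22 | E 22-28 | F 28-31 | G 31-34 | H 34-46 |
Completion: A=7  B=14  C=19  D=22  E=28  F=31  G=34  H=46
Turnaround(G) = completion − arrival = 34 − 8 = 26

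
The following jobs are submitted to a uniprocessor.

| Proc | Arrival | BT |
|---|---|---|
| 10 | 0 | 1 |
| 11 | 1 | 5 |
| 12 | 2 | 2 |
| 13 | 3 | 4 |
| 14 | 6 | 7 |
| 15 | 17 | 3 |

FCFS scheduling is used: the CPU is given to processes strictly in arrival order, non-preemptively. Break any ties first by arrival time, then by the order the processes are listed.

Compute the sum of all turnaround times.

Timeline: | 10 0-1 | 11 1-6 | 12 6-8 | 13 8-12 | 14 12-19 | 15 19-22 |
Completion: 10=1  11=6  12=8  13=12  14=19  15=22
Turnaround = completion − arrival: 10=1, 11=5, 12=6, 13=9, 14=13, 15=5
Total turnaround = 1 + 5 + 6 + 9 + 13 + 5 = 39

39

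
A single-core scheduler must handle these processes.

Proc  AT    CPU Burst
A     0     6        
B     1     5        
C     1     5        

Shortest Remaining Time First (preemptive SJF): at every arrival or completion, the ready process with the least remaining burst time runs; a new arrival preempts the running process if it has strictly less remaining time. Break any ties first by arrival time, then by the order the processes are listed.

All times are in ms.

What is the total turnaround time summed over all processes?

Schedule: | A 0-6 | B 6-11 | C 11-16 |
Completion: A=6  B=11  C=16
Turnaround (C−A): A=6  B=10  C=15
Turnaround = completion − arrival: A=6, B=10, C=15
Total turnaround = 6 + 10 + 15 = 31

31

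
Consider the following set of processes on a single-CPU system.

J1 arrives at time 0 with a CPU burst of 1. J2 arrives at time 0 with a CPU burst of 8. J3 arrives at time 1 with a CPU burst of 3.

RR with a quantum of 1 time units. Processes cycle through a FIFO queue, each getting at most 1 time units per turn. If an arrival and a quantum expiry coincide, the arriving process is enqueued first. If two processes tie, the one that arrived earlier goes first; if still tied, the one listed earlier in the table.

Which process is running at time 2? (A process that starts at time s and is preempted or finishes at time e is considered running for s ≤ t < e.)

J3

Schedule: | J1 0-1 | J2 1-2 | J3 2-3 | J2 3-4 | J3 4-5 | J2 5-6 | J3 6-7 | J2 7-12 |
Completion: J1=1  J2=12  J3=7
Turnaround (C−A): J1=1  J2=12  J3=6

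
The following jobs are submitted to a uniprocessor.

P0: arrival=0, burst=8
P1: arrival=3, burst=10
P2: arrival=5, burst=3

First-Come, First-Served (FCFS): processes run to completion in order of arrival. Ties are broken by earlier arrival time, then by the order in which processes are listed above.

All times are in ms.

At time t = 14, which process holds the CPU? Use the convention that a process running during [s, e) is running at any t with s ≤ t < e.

Schedule: | P0 0-8 | P1 8-18 | P2 18-21 |
Completion: P0=8  P1=18  P2=21
Turnaround (C−A): P0=8  P1=15  P2=16

P1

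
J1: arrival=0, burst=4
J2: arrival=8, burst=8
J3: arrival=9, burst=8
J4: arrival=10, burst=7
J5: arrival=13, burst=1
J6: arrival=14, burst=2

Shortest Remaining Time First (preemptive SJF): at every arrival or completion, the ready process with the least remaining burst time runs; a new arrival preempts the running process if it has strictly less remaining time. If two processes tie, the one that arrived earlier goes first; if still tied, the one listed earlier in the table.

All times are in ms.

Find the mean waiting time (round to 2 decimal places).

Gantt: | J1 0-4 | idle 4-8 | J2 8-13 | J5 13-14 | J6 14-16 | J2 16-19 | J4 19-26 | J3 26-34 |
Completion: J1=4  J2=19  J3=34  J4=26  J5=14  J6=16
Turnaround (C−A): J1=4  J2=11  J3=25  J4=16  J5=1  J6=2
Waiting times: J1=0, J2=3, J3=17, J4=9, J5=0, J6=0
Average waiting = (0+3+17+9+0+0) / 6 = 29/6 = 4.83

4.83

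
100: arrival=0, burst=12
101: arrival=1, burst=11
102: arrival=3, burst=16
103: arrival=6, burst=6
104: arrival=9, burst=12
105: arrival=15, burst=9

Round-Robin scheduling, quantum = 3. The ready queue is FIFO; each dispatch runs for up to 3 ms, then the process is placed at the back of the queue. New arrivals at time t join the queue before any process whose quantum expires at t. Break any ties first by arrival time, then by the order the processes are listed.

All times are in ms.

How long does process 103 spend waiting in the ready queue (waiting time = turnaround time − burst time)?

Timeline: | 100 0-3 | 101 3-6 | 102 6-9 | 100 9-12 | 103 12-15 | 101 15-18 | 104 18-21 | 102 21-24 | 100 24-27 | 105 27-30 | 103 30-33 | 101 33-36 | 104 36-39 | 102 39-42 | 100 42-45 | 105 45-48 | 101 48-50 | 104 50-53 | 102 53-56 | 105 56-59 | 104 59-62 | 102 62-66 |
Completion: 100=45  101=50  102=66  103=33  104=62  105=59
Turnaround (C−A): 100=45  101=49  102=63  103=27  104=53  105=44
Waiting(103) = turnaround − burst = 27 − 6 = 21

21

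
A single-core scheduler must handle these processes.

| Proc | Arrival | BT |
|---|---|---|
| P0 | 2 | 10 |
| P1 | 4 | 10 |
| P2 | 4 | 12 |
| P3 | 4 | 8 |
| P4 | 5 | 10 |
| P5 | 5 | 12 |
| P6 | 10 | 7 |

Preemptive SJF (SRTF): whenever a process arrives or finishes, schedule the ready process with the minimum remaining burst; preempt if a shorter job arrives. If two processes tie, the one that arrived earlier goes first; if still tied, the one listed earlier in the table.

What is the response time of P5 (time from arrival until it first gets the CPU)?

Gantt: | idle 0-2 | P0 2-12 | P6 12-19 | P3 19-27 | P1 27-37 | P4 37-47 | P2 47-59 | P5 59-71 |
Completion: P0=12  P1=37  P2=59  P3=27  P4=47  P5=71  P6=19
Response(P5) = first start − arrival = 59 − 5 = 54

54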